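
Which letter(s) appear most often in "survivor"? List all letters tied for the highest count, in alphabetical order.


Word: "survivor"
Letter counts:
  'i': 1
  'o': 1
  'r': 2
  's': 1
  'u': 1
  'v': 2
Maximum count = 2
Most frequent = 'r', 'v' (2 times each)


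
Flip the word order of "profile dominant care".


Original: "profile dominant care"
Words (1..n): profile | dominant | care
Reversed (n..1): care | dominant | profile
Result = "care dominant profile"


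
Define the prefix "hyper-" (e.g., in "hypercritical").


Prefix: hyper-
Example: hypercritical = hyper- + critical
Meaning = over / excessive


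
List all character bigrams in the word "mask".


Word: "mask" (length 4)
Number of bigrams = 4 - 2 + 1 = 3
  Position 0: "ma"
  Position 1: "as"
  Position 2: "sk"
Bigrams = "ma", "as", "sk"


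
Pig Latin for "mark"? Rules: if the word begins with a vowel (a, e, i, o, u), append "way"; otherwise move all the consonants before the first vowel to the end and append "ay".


Word: "mark"
Starts with consonant(s) → move to end, add 'ay'
Consonant cluster: "m"
Pig Latin = "arkmay"


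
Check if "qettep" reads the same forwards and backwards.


Word: "qettep"
Reversed: "petteq"
Forward == Backward? qettep != petteq
Palindrome = No


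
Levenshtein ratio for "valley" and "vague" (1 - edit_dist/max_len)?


Word 1: "valley" (length 6)
Word 2: "vague" (length 5)
One optimal edit sequence:
  1. keep 'v'
  2. keep 'a'
  3. substitute 'l' -> 'g'  (+1)
  4. substitute 'l' -> 'u'  (+1)
  5. keep 'e'
  6. delete 'y'  (+1)
Edit distance = 3
Max length = max(6, 5) = 6
Similarity = 1 - 3/6
= 0.5000


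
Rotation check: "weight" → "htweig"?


Word: "weight", Candidate: "htweig"
Method: check if candidate is substring of word+word
"weightweight" contains "htweig"? Yes
Is rotation = Yes


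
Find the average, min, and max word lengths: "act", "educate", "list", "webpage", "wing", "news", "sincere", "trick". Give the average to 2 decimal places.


Lengths: "act"=3, "educate"=7, "list"=4, "webpage"=7, "wing"=4, "news"=4, "sincere"=7, "trick"=5
Sum = 41, Count = 8
Average = 41/8 = 5.13
= avg=5.13, min=3, max=7


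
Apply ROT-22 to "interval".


Word: "interval"
Shift: 22
Each letter → (letter + shift) mod 26:
  'i' (8) + 22 = 4 → 'e'
  'n' (13) + 22 = 9 → 'j'
  't' (19) + 22 = 15 → 'p'
  'e' (4) + 22 = 0 → 'a'
  'r' (17) + 22 = 13 → 'n'
  'v' (21) + 22 = 17 → 'r'
  'a' (0) + 22 = 22 → 'w'
  'l' (11) + 22 = 7 → 'h'
Result = "ejpanrwh"


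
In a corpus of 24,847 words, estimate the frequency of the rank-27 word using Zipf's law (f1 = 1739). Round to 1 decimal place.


Zipf's law: f(r) = f(1) / r
f(1) = 1739
f(27) = 1739 / 27
= 64.4 occurrences


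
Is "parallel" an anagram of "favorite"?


Word 1: "favorite" → sorted: aefiortv
Word 2: "parallel" → sorted: aaelllpr
Same letters? aefiortv != aaelllpr
Anagram = No


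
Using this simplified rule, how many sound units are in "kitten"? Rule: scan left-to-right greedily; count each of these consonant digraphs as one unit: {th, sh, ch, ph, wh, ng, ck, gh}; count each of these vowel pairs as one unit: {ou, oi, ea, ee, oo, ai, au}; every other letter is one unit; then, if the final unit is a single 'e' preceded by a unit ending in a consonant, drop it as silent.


Word: "kitten" (6 letters)
Left-to-right scan:
  (1) 'k' (letter)
  (2) 'i' (letter)
  (3) 't' (letter)
  (4) 't' (letter)
  (5) 'e' (letter)
  (6) 'n' (letter)
Units from scan: 6
Sound units = 6 units


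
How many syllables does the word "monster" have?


Word: "monster"
Syllable breakdown: mon · ster
Counting: 2 parts
= 2 syllables


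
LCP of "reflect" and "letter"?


Word 1: "reflect"
Word 2: "letter"
Comparing from start:
  Pos 0: 'r' != 'l' (stop)
LCP = "" (length 0)


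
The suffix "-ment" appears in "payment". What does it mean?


Suffix: -ment
As in: payment -> pay + -ment
Meaning = result of action


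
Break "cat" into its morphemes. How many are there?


Word: "cat"
Morphemes: cat
Each morpheme carries meaning
= 1 morpheme


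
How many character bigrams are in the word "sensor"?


Word: "sensor" (length 6)
Number of 2-grams = length - 2 + 1 = 6 - 2 + 1
= 5


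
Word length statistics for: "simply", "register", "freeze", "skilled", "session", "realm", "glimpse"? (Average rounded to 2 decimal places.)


Lengths: "simply"=6, "register"=8, "freeze"=6, "skilled"=7, "session"=7, "realm"=5, "glimpse"=7
Sum = 46, Count = 7
Average = 46/7 = 6.57
= avg=6.57, min=5, max=8


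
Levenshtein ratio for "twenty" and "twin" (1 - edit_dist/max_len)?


Word 1: "twenty" (length 6)
Word 2: "twin" (length 4)
One optimal edit sequence:
  1. keep 't'
  2. keep 'w'
  3. substitute 'e' -> 'i'  (+1)
  4. keep 'n'
  5. delete 't'  (+1)
  6. delete 'y'  (+1)
Edit distance = 3
Max length = max(6, 4) = 6
Similarity = 1 - 3/6
= 0.5000


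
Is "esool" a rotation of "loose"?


Word: "loose", Candidate: "esool"
Method: check if candidate is substring of word+word
"looseloose" contains "esool"? No
Is rotation = No


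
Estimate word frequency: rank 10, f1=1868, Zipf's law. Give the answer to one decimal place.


Zipf's law: f(r) = f(1) / r
f(1) = 1868
f(10) = 1868 / 10
= 186.8 occurrences


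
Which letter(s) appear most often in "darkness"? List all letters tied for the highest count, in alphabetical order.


Word: "darkness"
Letter counts:
  'a': 1
  'd': 1
  'e': 1
  'k': 1
  'n': 1
  'r': 1
  's': 2
Maximum count = 2
Most frequent = 's' (2 times each)


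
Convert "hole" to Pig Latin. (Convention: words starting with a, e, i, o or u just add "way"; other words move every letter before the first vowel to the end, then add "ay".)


Word: "hole"
Starts with consonant(s) → move to end, add 'ay'
Consonant cluster: "h"
Pig Latin = "olehay"


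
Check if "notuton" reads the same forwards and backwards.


Word: "notuton"
Reversed: "notuton"
Forward == Backward? notuton == notuton
Palindrome = Yes


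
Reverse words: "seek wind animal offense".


Original: "seek wind animal offense"
Words (1..n): seek | wind | animal | offense
Reversed (n..1): offense | animal | wind | seek
Result = "offense animal wind seek"


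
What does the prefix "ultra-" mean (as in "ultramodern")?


Prefix: ultra-
Example: ultramodern (ultra- + modern)
Meaning = beyond


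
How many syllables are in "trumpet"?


Word: "trumpet"
Syllable breakdown: trum | pet
Counting: 2 parts
= 2 syllables


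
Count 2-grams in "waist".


Word: "waist" (length 5)
Number of 2-grams = length - 2 + 1 = 5 - 2 + 1
= 4


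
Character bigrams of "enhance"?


Word: "enhance" (length 7)
Number of bigrams = 7 - 2 + 1 = 6
  Position 0: "en"
  Position 1: "nh"
  Position 2: "ha"
  Position 3: "an"
  Position 4: "nc"
  Position 5: "ce"
Bigrams = "en", "nh", "ha", "an", "nc", "ce"


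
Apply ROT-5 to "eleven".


Word: "eleven"
Shift: 5
Each letter → (letter + shift) mod 26:
  'e' (4) + 5 = 9 → 'j'
  'l' (11) + 5 = 16 → 'q'
  'e' (4) + 5 = 9 → 'j'
  'v' (21) + 5 = 0 → 'a'
  'e' (4) + 5 = 9 → 'j'
  'n' (13) + 5 = 18 → 's'
Result = "jqjajs"


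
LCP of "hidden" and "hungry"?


Word 1: "hidden"
Word 2: "hungry"
Comparing from start:
  Pos 0: 'h' == 'h'
  Pos 1: 'i' != 'u' (stop)
LCP = "h" (length 1)


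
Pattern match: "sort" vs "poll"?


Pattern of "sort": [0, 1, 2, 3]
Pattern of "poll": [0, 1, 2, 2]
Patterns do not match
Same pattern = No


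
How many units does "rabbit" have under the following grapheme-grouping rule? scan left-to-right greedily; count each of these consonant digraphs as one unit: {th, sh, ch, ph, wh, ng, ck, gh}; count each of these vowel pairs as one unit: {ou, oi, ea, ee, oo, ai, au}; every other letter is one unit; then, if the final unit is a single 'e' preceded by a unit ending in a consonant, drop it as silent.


Word: "rabbit" (6 letters)
Left-to-right scan:
  1. 'r' (letter)
  2. 'a' (letter)
  3. 'b' (letter)
  4. 'b' (letter)
  5. 'i' (letter)
  6. 't' (letter)
Units from scan: 6
Sound units = 6 units


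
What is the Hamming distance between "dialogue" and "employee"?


Comparing character by character (same length = 8):
  Pos 0: 'd' vs 'e' !=
  Pos 1: 'i' vs 'm' !=
  Pos 2: 'a' vs 'p' !=
  Pos 3: 'l' vs 'l' =
  Pos 4: 'o' vs 'o' =
  Pos 5: 'g' vs 'y' !=
  Pos 6: 'u' vs 'e' !=
  Pos 7: 'e' vs 'e' =
Hamming distance = 5


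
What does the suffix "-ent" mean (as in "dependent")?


Suffix: -ent
Example: dependent (depend + -ent)
Meaning = one who / that which


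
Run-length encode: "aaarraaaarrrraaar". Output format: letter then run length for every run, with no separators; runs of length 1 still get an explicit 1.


String: "aaarraaaarrrraaar"
Scanning for consecutive runs:
  'a' x 3
  'r' x 2
  'a' x 4
  'r' x 4
  'a' x 3
  'r' x 1
RLE = "a3r2a4r4a3r1"


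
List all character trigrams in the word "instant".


Word: "instant" (length 7)
Number of trigrams = 7 - 3 + 1 = 5
  Position 0: "ins"
  Position 1: "nst"
  Position 2: "sta"
  Position 3: "tan"
  Position 4: "ant"
Trigrams = "ins", "nst", "sta", "tan", "ant"


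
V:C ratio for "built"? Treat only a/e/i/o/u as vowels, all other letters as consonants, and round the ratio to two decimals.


Word: "built"
Vowels (a,e,i,o,u): 2
Consonants: 3
Ratio = 2/3
= 0.67


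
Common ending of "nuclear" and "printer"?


Word 1: "nuclear"
Word 2: "printer"
Comparing from end:
  Pos -1: 'r' == 'r'
  Pos -2: 'a' != 'e' (stop)
LCS = "r" (length 1)


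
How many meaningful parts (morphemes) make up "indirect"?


Word: "indirect"
Morphemes: in- + direct
Each morpheme carries meaning
= 2 morphemes


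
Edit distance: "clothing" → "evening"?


Word 1: "clothing" (length 8)
Word 2: "evening" (length 7)
One optimal edit sequence (insert/delete/substitute each cost 1):
  1. delete 'c'  (+1)
  2. substitute 'l' -> 'e'  (+1)
  3. substitute 'o' -> 'v'  (+1)
  4. substitute 't' -> 'e'  (+1)
  5. substitute 'h' -> 'n'  (+1)
  6. keep 'i'
  7. keep 'n'
  8. keep 'g'
Total edit operations: 5
Edit distance = 5


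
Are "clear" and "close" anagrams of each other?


Word 1: "clear" → sorted: acelr
Word 2: "close" → sorted: celos
Same letters? acelr != celos
Anagram = No


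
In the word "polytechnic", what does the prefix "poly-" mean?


Prefix: poly-
As in: polytechnic -> poly- + technic
Meaning = many


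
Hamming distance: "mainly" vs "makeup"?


Comparing character by character (same length = 6):
  Pos 0: 'm' vs 'm' =
  Pos 1: 'a' vs 'a' =
  Pos 2: 'i' vs 'k' !=
  Pos 3: 'n' vs 'e' !=
  Pos 4: 'l' vs 'u' !=
  Pos 5: 'y' vs 'p' !=
Hamming distance = 4


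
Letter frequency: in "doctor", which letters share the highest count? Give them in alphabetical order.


Word: "doctor"
Letter counts:
  'c': 1
  'd': 1
  'o': 2
  'r': 1
  't': 1
Maximum count = 2
Most frequent = 'o' (2 times each)


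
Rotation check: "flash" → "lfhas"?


Word: "flash", Candidate: "lfhas"
Method: check if candidate is substring of word+word
"flashflash" contains "lfhas"? No
Is rotation = No


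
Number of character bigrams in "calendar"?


Word: "calendar" (length 8)
Number of 2-grams = length - 2 + 1 = 8 - 2 + 1
= 7


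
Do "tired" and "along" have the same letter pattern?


Pattern of "tired": [0, 1, 2, 3, 4]
Pattern of "along": [0, 1, 2, 3, 4]
Patterns match
Same pattern = Yes


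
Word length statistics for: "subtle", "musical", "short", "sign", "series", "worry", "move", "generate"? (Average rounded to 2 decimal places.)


Lengths: "subtle"=6, "musical"=7, "short"=5, "sign"=4, "series"=6, "worry"=5, "move"=4, "generate"=8
Sum = 45, Count = 8
Average = 45/8 = 5.63
= avg=5.63, min=4, max=8


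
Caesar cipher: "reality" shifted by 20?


Word: "reality"
Shift: 20
Each letter → (letter + shift) mod 26:
  'r' (17) + 20 = 11 → 'l'
  'e' (4) + 20 = 24 → 'y'
  'a' (0) + 20 = 20 → 'u'
  'l' (11) + 20 = 5 → 'f'
  'i' (8) + 20 = 2 → 'c'
  't' (19) + 20 = 13 → 'n'
  'y' (24) + 20 = 18 → 's'
Result = "lyufcns"


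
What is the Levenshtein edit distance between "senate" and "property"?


Word 1: "senate" (length 6)
Word 2: "property" (length 8)
One optimal edit sequence (insert/delete/substitute each cost 1):
  1. insert 'p'  (+1)
  2. insert 'r'  (+1)
  3. substitute 's' -> 'o'  (+1)
  4. substitute 'e' -> 'p'  (+1)
  5. substitute 'n' -> 'e'  (+1)
  6. substitute 'a' -> 'r'  (+1)
  7. keep 't'
  8. substitute 'e' -> 'y'  (+1)
Total edit operations: 7
Edit distance = 7


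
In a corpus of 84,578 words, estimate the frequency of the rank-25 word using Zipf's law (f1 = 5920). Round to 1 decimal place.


Zipf's law: f(r) = f(1) / r
f(1) = 5920
f(25) = 5920 / 25
= 236.8 occurrences


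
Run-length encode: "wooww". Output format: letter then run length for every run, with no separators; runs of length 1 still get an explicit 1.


String: "wooww"
Scanning for consecutive runs:
  'w' x 1
  'o' x 2
  'w' x 2
RLE = "w1o2w2"


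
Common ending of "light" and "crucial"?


Word 1: "light"
Word 2: "crucial"
Comparing from end:
  Pos -1: 't' != 'l' (stop)
LCS = "" (length 0)


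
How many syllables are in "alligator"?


Word: "alligator"
Syllable breakdown: al · li · ga · tor
Counting: 4 parts
= 4 syllables


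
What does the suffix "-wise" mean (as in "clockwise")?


Suffix: -wise
Example: clockwise = clock + -wise
Meaning = in the manner of


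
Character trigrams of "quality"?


Word: "quality" (length 7)
Number of trigrams = 7 - 3 + 1 = 5
  Position 0: "qua"
  Position 1: "ual"
  Position 2: "ali"
  Position 3: "lit"
  Position 4: "ity"
Trigrams = "qua", "ual", "ali", "lit", "ity"


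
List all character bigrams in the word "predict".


Word: "predict" (length 7)
Number of bigrams = 7 - 2 + 1 = 6
  Position 0: "pr"
  Position 1: "re"
  Position 2: "ed"
  Position 3: "di"
  Position 4: "ic"
  Position 5: "ct"
Bigrams = "pr", "re", "ed", "di", "ic", "ct"


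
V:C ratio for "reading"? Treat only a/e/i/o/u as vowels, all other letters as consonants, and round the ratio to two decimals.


Word: "reading"
Vowels (a,e,i,o,u): 3
Consonants: 4
Ratio = 3/4
= 0.75


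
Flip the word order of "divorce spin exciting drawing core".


Original: "divorce spin exciting drawing core"
Words (1..n): divorce | spin | exciting | drawing | core
Reversed (n..1): core | drawing | exciting | spin | divorce
Result = "core drawing exciting spin divorce"


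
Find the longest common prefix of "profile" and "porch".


Word 1: "profile"
Word 2: "porch"
Comparing from start:
  Pos 0: 'p' == 'p'
  Pos 1: 'r' != 'o' (stop)
LCP = "p" (length 1)


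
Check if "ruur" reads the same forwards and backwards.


Word: "ruur"
Reversed: "ruur"
Forward == Backward? ruur == ruur
Palindrome = Yes


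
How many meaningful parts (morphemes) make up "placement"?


Word: "placement"
Morphemes: place / -ment
Each morpheme carries meaning
= 2 morphemes


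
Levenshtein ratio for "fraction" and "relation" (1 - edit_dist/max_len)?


Word 1: "fraction" (length 8)
Word 2: "relation" (length 8)
One optimal edit sequence:
  1. substitute 'f' -> 'r'  (+1)
  2. substitute 'r' -> 'e'  (+1)
  3. substitute 'a' -> 'l'  (+1)
  4. substitute 'c' -> 'a'  (+1)
  5. keep 't'
  6. keep 'i'
  7. keep 'o'
  8. keep 'n'
Edit distance = 4
Max length = max(8, 8) = 8
Similarity = 1 - 4/8
= 0.5000


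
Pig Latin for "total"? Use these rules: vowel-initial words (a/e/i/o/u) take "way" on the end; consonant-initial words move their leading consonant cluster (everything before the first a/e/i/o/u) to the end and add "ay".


Word: "total"
Starts with consonant(s) → move to end, add 'ay'
Consonant cluster: "t"
Pig Latin = "otaltay"


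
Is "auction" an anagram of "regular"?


Word 1: "regular" → sorted: aeglrru
Word 2: "auction" → sorted: acinotu
Same letters? aeglrru != acinotu
Anagram = No


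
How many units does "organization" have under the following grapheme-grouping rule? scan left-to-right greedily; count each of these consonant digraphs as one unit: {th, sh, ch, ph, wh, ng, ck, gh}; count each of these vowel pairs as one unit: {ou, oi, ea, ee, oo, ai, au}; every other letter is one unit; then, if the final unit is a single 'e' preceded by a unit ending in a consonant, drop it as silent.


Word: "organization" (12 letters)
Left-to-right scan:
  [1] 'o' (letter)
  [2] 'r' (letter)
  [3] 'g' (letter)
  [4] 'a' (letter)
  [5] 'n' (letter)
  [6] 'i' (letter)
  [7] 'z' (letter)
  [8] 'a' (letter)
  [9] 't' (letter)
  [10] 'i' (letter)
  [11] 'o' (letter)
  [12] 'n' (letter)
Units from scan: 12
Sound units = 12 units


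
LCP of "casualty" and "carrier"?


Word 1: "casualty"
Word 2: "carrier"
Comparing from start:
  Pos 0: 'c' == 'c'
  Pos 1: 'a' == 'a'
  Pos 2: 's' != 'r' (stop)
LCP = "ca" (length 2)


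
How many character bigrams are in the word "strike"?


Word: "strike" (length 6)
Number of 2-grams = length - 2 + 1 = 6 - 2 + 1
= 5


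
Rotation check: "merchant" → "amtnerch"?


Word: "merchant", Candidate: "amtnerch"
Method: check if candidate is substring of word+word
"merchantmerchant" contains "amtnerch"? No
Is rotation = No


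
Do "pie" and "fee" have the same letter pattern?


Pattern of "pie": [0, 1, 2]
Pattern of "fee": [0, 1, 1]
Patterns do not match
Same pattern = No


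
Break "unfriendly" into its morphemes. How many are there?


Word: "unfriendly"
Morphemes: un- + friend + -ly
Each morpheme carries meaning
= 3 morphemes


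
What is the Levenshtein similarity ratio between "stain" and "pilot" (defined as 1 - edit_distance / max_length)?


Word 1: "stain" (length 5)
Word 2: "pilot" (length 5)
One optimal edit sequence:
  1. substitute 's' -> 'p'  (+1)
  2. substitute 't' -> 'i'  (+1)
  3. substitute 'a' -> 'l'  (+1)
  4. substitute 'i' -> 'o'  (+1)
  5. substitute 'n' -> 't'  (+1)
Edit distance = 5
Max length = max(5, 5) = 5
Similarity = 1 - 5/5
= 0.0000


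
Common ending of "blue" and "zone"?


Word 1: "blue"
Word 2: "zone"
Comparing from end:
  Pos -1: 'e' == 'e'
  Pos -2: 'u' != 'n' (stop)
LCS = "e" (length 1)


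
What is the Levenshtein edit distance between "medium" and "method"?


Word 1: "medium" (length 6)
Word 2: "method" (length 6)
One optimal edit sequence (insert/delete/substitute each cost 1):
  1. keep 'm'
  2. keep 'e'
  3. substitute 'd' -> 't'  (+1)
  4. substitute 'i' -> 'h'  (+1)
  5. substitute 'u' -> 'o'  (+1)
  6. substitute 'm' -> 'd'  (+1)
Total edit operations: 4
Edit distance = 4


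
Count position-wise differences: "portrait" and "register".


Comparing character by character (same length = 8):
  Pos 0: 'p' vs 'r' !=
  Pos 1: 'o' vs 'e' !=
  Pos 2: 'r' vs 'g' !=
  Pos 3: 't' vs 'i' !=
  Pos 4: 'r' vs 's' !=
  Pos 5: 'a' vs 't' !=
  Pos 6: 'i' vs 'e' !=
  Pos 7: 't' vs 'r' !=
Hamming distance = 8


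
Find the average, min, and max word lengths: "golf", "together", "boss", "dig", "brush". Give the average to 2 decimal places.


Lengths: "golf"=4, "together"=8, "boss"=4, "dig"=3, "brush"=5
Sum = 24, Count = 5
Average = 24/5 = 4.80
= avg=4.80, min=3, max=8


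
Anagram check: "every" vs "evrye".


Word 1: "every" → sorted: eervy
Word 2: "evrye" → sorted: eervy
Same letters? eervy == eervy
Anagram = Yes


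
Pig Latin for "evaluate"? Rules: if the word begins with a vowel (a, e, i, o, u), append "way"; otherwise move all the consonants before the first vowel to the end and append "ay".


Word: "evaluate"
Starts with vowel → add 'way'
Pig Latin = "evaluateway"


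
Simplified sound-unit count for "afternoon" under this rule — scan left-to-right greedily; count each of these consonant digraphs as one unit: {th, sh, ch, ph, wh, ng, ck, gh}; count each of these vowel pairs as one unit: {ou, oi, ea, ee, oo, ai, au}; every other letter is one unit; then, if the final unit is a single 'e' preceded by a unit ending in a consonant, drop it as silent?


Word: "afternoon" (9 letters)
Left-to-right scan:
  (1) 'a' (letter)
  (2) 'f' (letter)
  (3) 't' (letter)
  (4) 'e' (letter)
  (5) 'r' (letter)
  (6) 'n' (letter)
  (7) 'oo' (vowel-pair)
  (8) 'n' (letter)
Units from scan: 8
Sound units = 8 units


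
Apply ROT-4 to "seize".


Word: "seize"
Shift: 4
Each letter → (letter + shift) mod 26:
  's' (18) + 4 = 22 → 'w'
  'e' (4) + 4 = 8 → 'i'
  'i' (8) + 4 = 12 → 'm'
  'z' (25) + 4 = 3 → 'd'
  'e' (4) + 4 = 8 → 'i'
Result = "wimdi"


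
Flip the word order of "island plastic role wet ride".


Original: "island plastic role wet ride"
Words (1..n): island | plastic | role | wet | ride
Reversed (n..1): ride | wet | role | plastic | island
Result = "ride wet role plastic island"


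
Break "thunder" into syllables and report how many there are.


Word: "thunder"
Syllable breakdown: thun | der
Counting: 2 parts
= 2 syllables


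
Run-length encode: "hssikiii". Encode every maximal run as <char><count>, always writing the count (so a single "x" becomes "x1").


String: "hssikiii"
Scanning for consecutive runs:
  'h' x 1
  's' x 2
  'i' x 1
  'k' x 1
  'i' x 3
RLE = "h1s2i1k1i3"


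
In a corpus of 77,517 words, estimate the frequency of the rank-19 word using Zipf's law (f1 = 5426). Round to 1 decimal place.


Zipf's law: f(r) = f(1) / r
f(1) = 5426
f(19) = 5426 / 19
= 285.6 occurrences


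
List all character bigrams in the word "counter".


Word: "counter" (length 7)
Number of bigrams = 7 - 2 + 1 = 6
  Position 0: "co"
  Position 1: "ou"
  Position 2: "un"
  Position 3: "nt"
  Position 4: "te"
  Position 5: "er"
Bigrams = "co", "ou", "un", "nt", "te", "er"


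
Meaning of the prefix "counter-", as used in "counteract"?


Prefix: counter-
Example: counteract (counter- + act)
Meaning = against / opposite


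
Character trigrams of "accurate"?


Word: "accurate" (length 8)
Number of trigrams = 8 - 3 + 1 = 6
  Position 0: "acc"
  Position 1: "ccu"
  Position 2: "cur"
  Position 3: "ura"
  Position 4: "rat"
  Position 5: "ate"
Trigrams = "acc", "ccu", "cur", "ura", "rat", "ate"


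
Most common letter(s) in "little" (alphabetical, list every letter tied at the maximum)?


Word: "little"
Letter counts:
  'e': 1
  'i': 1
  'l': 2
  't': 2
Maximum count = 2
Most frequent = 'l', 't' (2 times each)


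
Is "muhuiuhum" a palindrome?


Word: "muhuiuhum"
Reversed: "muhuiuhum"
Forward == Backward? muhuiuhum == muhuiuhum
Palindrome = Yes


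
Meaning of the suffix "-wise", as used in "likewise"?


Suffix: -wise
Example: likewise (like + -wise)
Meaning = in the manner of


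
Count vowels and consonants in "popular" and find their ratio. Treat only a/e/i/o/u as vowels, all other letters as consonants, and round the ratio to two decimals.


Word: "popular"
Vowels (a,e,i,o,u): 3
Consonants: 4
Ratio = 3/4
= 0.75


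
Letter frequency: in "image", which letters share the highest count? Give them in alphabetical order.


Word: "image"
Letter counts:
  'a': 1
  'e': 1
  'g': 1
  'i': 1
  'm': 1
Maximum count = 1
Most frequent = 'a', 'e', 'g', 'i', 'm' (1 time each)


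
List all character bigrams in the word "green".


Word: "green" (length 5)
Number of bigrams = 5 - 2 + 1 = 4
  Position 0: "gr"
  Position 1: "re"
  Position 2: "ee"
  Position 3: "en"
Bigrams = "gr", "re", "ee", "en"


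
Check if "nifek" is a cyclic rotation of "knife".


Word: "knife", Candidate: "nifek"
Method: check if candidate is substring of word+word
"knifeknife" contains "nifek"? Yes
Is rotation = Yes


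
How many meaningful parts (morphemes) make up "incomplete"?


Word: "incomplete"
Morphemes: in- / complete
Each morpheme carries meaning
= 2 morphemes


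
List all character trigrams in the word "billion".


Word: "billion" (length 7)
Number of trigrams = 7 - 3 + 1 = 5
  Position 0: "bil"
  Position 1: "ill"
  Position 2: "lli"
  Position 3: "lio"
  Position 4: "ion"
Trigrams = "bil", "ill", "lli", "lio", "ion"


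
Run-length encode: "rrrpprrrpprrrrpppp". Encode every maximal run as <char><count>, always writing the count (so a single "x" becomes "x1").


String: "rrrpprrrpprrrrpppp"
Scanning for consecutive runs:
  'r' x 3
  'p' x 2
  'r' x 3
  'p' x 2
  'r' x 4
  'p' x 4
RLE = "r3p2r3p2r4p4"


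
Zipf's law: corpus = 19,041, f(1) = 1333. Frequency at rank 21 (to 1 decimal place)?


Zipf's law: f(r) = f(1) / r
f(1) = 1333
f(21) = 1333 / 21
= 63.5 occurrences


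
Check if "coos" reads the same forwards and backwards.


Word: "coos"
Reversed: "sooc"
Forward == Backward? coos != sooc
Palindrome = No


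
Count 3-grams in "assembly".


Word: "assembly" (length 8)
Number of 3-grams = length - 3 + 1 = 8 - 3 + 1
= 6


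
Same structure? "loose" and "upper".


Pattern of "loose": [0, 1, 1, 2, 3]
Pattern of "upper": [0, 1, 1, 2, 3]
Patterns match
Same pattern = Yes


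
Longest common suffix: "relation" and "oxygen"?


Word 1: "relation"
Word 2: "oxygen"
Comparing from end:
  Pos -1: 'n' == 'n'
  Pos -2: 'o' != 'e' (stop)
LCS = "n" (length 1)


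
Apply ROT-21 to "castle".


Word: "castle"
Shift: 21
Each letter → (letter + shift) mod 26:
  'c' (2) + 21 = 23 → 'x'
  'a' (0) + 21 = 21 → 'v'
  's' (18) + 21 = 13 → 'n'
  't' (19) + 21 = 14 → 'o'
  'l' (11) + 21 = 6 → 'g'
  'e' (4) + 21 = 25 → 'z'
Result = "xvnogz"


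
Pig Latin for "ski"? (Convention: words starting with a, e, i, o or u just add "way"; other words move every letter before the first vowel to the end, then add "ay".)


Word: "ski"
Starts with consonant(s) → move to end, add 'ay'
Consonant cluster: "sk"
Pig Latin = "iskay"


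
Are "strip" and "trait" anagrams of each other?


Word 1: "strip" → sorted: iprst
Word 2: "trait" → sorted: airtt
Same letters? iprst != airtt
Anagram = No


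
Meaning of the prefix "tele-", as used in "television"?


Prefix: tele-
Example: television (tele- + vision)
Meaning = distant


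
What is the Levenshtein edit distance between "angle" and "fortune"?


Word 1: "angle" (length 5)
Word 2: "fortune" (length 7)
One optimal edit sequence (insert/delete/substitute each cost 1):
  1. insert 'f'  (+1)
  2. insert 'o'  (+1)
  3. substitute 'a' -> 'r'  (+1)
  4. substitute 'n' -> 't'  (+1)
  5. substitute 'g' -> 'u'  (+1)
  6. substitute 'l' -> 'n'  (+1)
  7. keep 'e'
Total edit operations: 6
Edit distance = 6


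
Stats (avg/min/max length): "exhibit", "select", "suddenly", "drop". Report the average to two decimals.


Lengths: "exhibit"=7, "select"=6, "suddenly"=8, "drop"=4
Sum = 25, Count = 4
Average = 25/4 = 6.25
= avg=6.25, min=4, max=8


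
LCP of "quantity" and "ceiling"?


Word 1: "quantity"
Word 2: "ceiling"
Comparing from start:
  Pos 0: 'q' != 'c' (stop)
LCP = "" (length 0)


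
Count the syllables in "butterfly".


Word: "butterfly"
Syllable breakdown: but · ter · fly
Counting: 3 parts
= 3 syllables


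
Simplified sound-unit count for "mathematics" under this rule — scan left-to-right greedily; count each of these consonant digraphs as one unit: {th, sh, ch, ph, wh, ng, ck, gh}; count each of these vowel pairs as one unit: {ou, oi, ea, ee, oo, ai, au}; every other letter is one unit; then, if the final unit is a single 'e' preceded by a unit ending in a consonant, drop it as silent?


Word: "mathematics" (11 letters)
Left-to-right scan:
  [1] 'm' (letter)
  [2] 'a' (letter)
  [3] 'th' (digraph)
  [4] 'e' (letter)
  [5] 'm' (letter)
  [6] 'a' (letter)
  [7] 't' (letter)
  [8] 'i' (letter)
  [9] 'c' (letter)
  [10] 's' (letter)
Units from scan: 10
Sound units = 10 units


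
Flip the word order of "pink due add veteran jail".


Original: "pink due add veteran jail"
Words (1..n): pink | due | add | veteran | jail
Reversed (n..1): jail | veteran | add | due | pink
Result = "jail veteran add due pink"


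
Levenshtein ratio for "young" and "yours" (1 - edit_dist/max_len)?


Word 1: "young" (length 5)
Word 2: "yours" (length 5)
One optimal edit sequence:
  1. keep 'y'
  2. keep 'o'
  3. keep 'u'
  4. substitute 'n' -> 'r'  (+1)
  5. substitute 'g' -> 's'  (+1)
Edit distance = 2
Max length = max(5, 5) = 5
Similarity = 1 - 2/5
= 0.6000


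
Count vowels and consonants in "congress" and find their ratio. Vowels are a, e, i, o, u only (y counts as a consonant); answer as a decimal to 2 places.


Word: "congress"
Vowels (a,e,i,o,u): 2
Consonants: 6
Ratio = 2/6
= 0.33


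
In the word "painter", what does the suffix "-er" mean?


Suffix: -er
As in: painter -> paint + -er
Meaning = one who / more


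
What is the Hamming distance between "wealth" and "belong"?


Comparing character by character (same length = 6):
  Pos 0: 'w' vs 'b' !=
  Pos 1: 'e' vs 'e' =
  Pos 2: 'a' vs 'l' !=
  Pos 3: 'l' vs 'o' !=
  Pos 4: 't' vs 'n' !=
  Pos 5: 'h' vs 'g' !=
Hamming distance = 5


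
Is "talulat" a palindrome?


Word: "talulat"
Reversed: "talulat"
Forward == Backward? talulat == talulat
Palindrome = Yes


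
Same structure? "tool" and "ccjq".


Pattern of "tool": [0, 1, 1, 2]
Pattern of "ccjq": [0, 0, 1, 2]
Patterns do not match
Same pattern = No


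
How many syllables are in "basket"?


Word: "basket"
Syllable breakdown: bas · ket
Counting: 2 parts
= 2 syllables


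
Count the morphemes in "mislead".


Word: "mislead"
Morphemes: mis- / lead
Each morpheme carries meaning
= 2 morphemes


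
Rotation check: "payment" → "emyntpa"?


Word: "payment", Candidate: "emyntpa"
Method: check if candidate is substring of word+word
"paymentpayment" contains "emyntpa"? No
Is rotation = No


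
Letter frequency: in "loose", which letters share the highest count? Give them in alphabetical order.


Word: "loose"
Letter counts:
  'e': 1
  'l': 1
  'o': 2
  's': 1
Maximum count = 2
Most frequent = 'o' (2 times each)


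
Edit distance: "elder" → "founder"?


Word 1: "elder" (length 5)
Word 2: "founder" (length 7)
One optimal edit sequence (insert/delete/substitute each cost 1):
  1. insert 'f'  (+1)
  2. insert 'o'  (+1)
  3. substitute 'e' -> 'u'  (+1)
  4. substitute 'l' -> 'n'  (+1)
  5. keep 'd'
  6. keep 'e'
  7. keep 'r'
Total edit operations: 4
Edit distance = 4


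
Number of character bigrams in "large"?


Word: "large" (length 5)
Number of 2-grams = length - 2 + 1 = 5 - 2 + 1
= 4


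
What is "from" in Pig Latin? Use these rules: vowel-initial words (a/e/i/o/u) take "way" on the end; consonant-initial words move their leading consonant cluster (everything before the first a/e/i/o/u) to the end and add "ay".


Word: "from"
Starts with consonant(s) → move to end, add 'ay'
Consonant cluster: "fr"
Pig Latin = "omfray"


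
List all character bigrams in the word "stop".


Word: "stop" (length 4)
Number of bigrams = 4 - 2 + 1 = 3
  Position 0: "st"
  Position 1: "to"
  Position 2: "op"
Bigrams = "st", "to", "op"


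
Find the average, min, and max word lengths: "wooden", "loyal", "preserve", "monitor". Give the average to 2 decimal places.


Lengths: "wooden"=6, "loyal"=5, "preserve"=8, "monitor"=7
Sum = 26, Count = 4
Average = 26/4 = 6.50
= avg=6.50, min=5, max=8


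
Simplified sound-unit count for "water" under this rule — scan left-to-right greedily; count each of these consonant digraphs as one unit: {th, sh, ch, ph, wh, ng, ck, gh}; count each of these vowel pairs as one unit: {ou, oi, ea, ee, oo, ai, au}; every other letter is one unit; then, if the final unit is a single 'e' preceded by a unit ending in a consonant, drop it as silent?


Word: "water" (5 letters)
Left-to-right scan:
  (1) 'w' (letter)
  (2) 'a' (letter)
  (3) 't' (letter)
  (4) 'e' (letter)
  (5) 'r' (letter)
Units from scan: 5
Sound units = 5 units


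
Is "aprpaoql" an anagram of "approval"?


Word 1: "approval" → sorted: aalopprv
Word 2: "aprpaoql" → sorted: aaloppqr
Same letters? aalopprv != aaloppqr
Anagram = No


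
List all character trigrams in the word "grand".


Word: "grand" (length 5)
Number of trigrams = 5 - 3 + 1 = 3
  Position 0: "gra"
  Position 1: "ran"
  Position 2: "and"
Trigrams = "gra", "ran", "and"


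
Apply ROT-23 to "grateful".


Word: "grateful"
Shift: 23
Each letter → (letter + shift) mod 26:
  'g' (6) + 23 = 3 → 'd'
  'r' (17) + 23 = 14 → 'o'
  'a' (0) + 23 = 23 → 'x'
  't' (19) + 23 = 16 → 'q'
  'e' (4) + 23 = 1 → 'b'
  'f' (5) + 23 = 2 → 'c'
  'u' (20) + 23 = 17 → 'r'
  'l' (11) + 23 = 8 → 'i'
Result = "doxqbcri"


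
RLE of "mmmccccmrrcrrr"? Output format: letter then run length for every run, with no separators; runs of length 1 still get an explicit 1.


String: "mmmccccmrrcrrr"
Scanning for consecutive runs:
  'm' x 3
  'c' x 4
  'm' x 1
  'r' x 2
  'c' x 1
  'r' x 3
RLE = "m3c4m1r2c1r3"


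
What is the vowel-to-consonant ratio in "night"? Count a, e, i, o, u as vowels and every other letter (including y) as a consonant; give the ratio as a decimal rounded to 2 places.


Word: "night"
Vowels (a,e,i,o,u): 1
Consonants: 4
Ratio = 1/4
= 0.25


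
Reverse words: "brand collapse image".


Original: "brand collapse image"
Words (1..n): brand | collapse | image
Reversed (n..1): image | collapse | brand
Result = "image collapse brand"


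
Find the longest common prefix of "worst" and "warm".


Word 1: "worst"
Word 2: "warm"
Comparing from start:
  Pos 0: 'w' == 'w'
  Pos 1: 'o' != 'a' (stop)
LCP = "w" (length 1)


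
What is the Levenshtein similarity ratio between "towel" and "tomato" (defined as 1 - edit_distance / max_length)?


Word 1: "towel" (length 5)
Word 2: "tomato" (length 6)
One optimal edit sequence:
  1. keep 't'
  2. keep 'o'
  3. insert 'm'  (+1)
  4. substitute 'w' -> 'a'  (+1)
  5. substitute 'e' -> 't'  (+1)
  6. substitute 'l' -> 'o'  (+1)
Edit distance = 4
Max length = max(5, 6) = 6
Similarity = 1 - 4/6
= 0.3333


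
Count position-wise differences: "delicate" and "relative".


Comparing character by character (same length = 8):
  Pos 0: 'd' vs 'r' !=
  Pos 1: 'e' vs 'e' =
  Pos 2: 'l' vs 'l' =
  Pos 3: 'i' vs 'a' !=
  Pos 4: 'c' vs 't' !=
  Pos 5: 'a' vs 'i' !=
  Pos 6: 't' vs 'v' !=
  Pos 7: 'e' vs 'e' =
Hamming distance = 5


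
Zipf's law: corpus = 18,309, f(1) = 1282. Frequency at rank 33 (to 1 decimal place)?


Zipf's law: f(r) = f(1) / r
f(1) = 1282
f(33) = 1282 / 33
= 38.8 occurrences


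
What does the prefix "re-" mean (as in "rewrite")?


Prefix: re-
As in: rewrite -> re- + write
Meaning = again


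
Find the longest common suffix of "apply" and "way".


Word 1: "apply"
Word 2: "way"
Comparing from end:
  Pos -1: 'y' == 'y'
  Pos -2: 'l' != 'a' (stop)
LCS = "y" (length 1)


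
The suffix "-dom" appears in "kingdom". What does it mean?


Suffix: -dom
As in: kingdom -> king + -dom
Meaning = state / realm


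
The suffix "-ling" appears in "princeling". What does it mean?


Suffix: -ling
Example: princeling = prince + -ling
Meaning = small / young


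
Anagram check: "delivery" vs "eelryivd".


Word 1: "delivery" → sorted: deeilrvy
Word 2: "eelryivd" → sorted: deeilrvy
Same letters? deeilrvy == deeilrvy
Anagram = Yes


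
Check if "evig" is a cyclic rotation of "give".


Word: "give", Candidate: "evig"
Method: check if candidate is substring of word+word
"givegive" contains "evig"? No
Is rotation = No


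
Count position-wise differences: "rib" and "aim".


Comparing character by character (same length = 3):
  Pos 0: 'r' vs 'a' !=
  Pos 1: 'i' vs 'i' =
  Pos 2: 'b' vs 'm' !=
Hamming distance = 2


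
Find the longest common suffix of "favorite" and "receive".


Word 1: "favorite"
Word 2: "receive"
Comparing from end:
  Pos -1: 'e' == 'e'
  Pos -2: 't' != 'v' (stop)
LCS = "e" (length 1)


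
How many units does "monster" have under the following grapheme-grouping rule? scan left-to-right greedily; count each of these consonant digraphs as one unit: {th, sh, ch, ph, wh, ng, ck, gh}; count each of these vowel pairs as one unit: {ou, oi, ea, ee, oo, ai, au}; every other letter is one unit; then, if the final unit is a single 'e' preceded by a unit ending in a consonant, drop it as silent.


Word: "monster" (7 letters)
Left-to-right scan:
  [1] 'm' (letter)
  [2] 'o' (letter)
  [3] 'n' (letter)
  [4] 's' (letter)
  [5] 't' (letter)
  [6] 'e' (letter)
  [7] 'r' (letter)
Units from scan: 7
Sound units = 7 units


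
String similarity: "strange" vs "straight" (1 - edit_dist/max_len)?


Word 1: "strange" (length 7)
Word 2: "straight" (length 8)
One optimal edit sequence:
  1. keep 's'
  2. keep 't'
  3. keep 'r'
  4. keep 'a'
  5. substitute 'n' -> 'i'  (+1)
  6. keep 'g'
  7. insert 'h'  (+1)
  8. substitute 'e' -> 't'  (+1)
Edit distance = 3
Max length = max(7, 8) = 8
Similarity = 1 - 3/8
= 0.6250


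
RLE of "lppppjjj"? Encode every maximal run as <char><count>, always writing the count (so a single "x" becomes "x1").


String: "lppppjjj"
Scanning for consecutive runs:
  'l' x 1
  'p' x 4
  'j' x 3
RLE = "l1p4j3"


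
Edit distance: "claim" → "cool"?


Word 1: "claim" (length 5)
Word 2: "cool" (length 4)
One optimal edit sequence (insert/delete/substitute each cost 1):
  1. keep 'c'
  2. delete 'l'  (+1)
  3. substitute 'a' -> 'o'  (+1)
  4. substitute 'i' -> 'o'  (+1)
  5. substitute 'm' -> 'l'  (+1)
Total edit operations: 4
Edit distance = 4


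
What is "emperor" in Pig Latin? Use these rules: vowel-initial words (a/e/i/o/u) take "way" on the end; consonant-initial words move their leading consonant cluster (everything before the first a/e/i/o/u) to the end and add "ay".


Word: "emperor"
Starts with vowel → add 'way'
Pig Latin = "emperorway"


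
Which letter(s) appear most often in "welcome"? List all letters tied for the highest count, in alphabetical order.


Word: "welcome"
Letter counts:
  'c': 1
  'e': 2
  'l': 1
  'm': 1
  'o': 1
  'w': 1
Maximum count = 2
Most frequent = 'e' (2 times each)


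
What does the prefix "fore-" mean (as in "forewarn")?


Prefix: fore-
Example: forewarn (fore- + warn)
Meaning = before


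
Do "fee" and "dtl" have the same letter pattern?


Pattern of "fee": [0, 1, 1]
Pattern of "dtl": [0, 1, 2]
Patterns do not match
Same pattern = No


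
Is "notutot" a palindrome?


Word: "notutot"
Reversed: "totuton"
Forward == Backward? notutot != totuton
Palindrome = No


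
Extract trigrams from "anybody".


Word: "anybody" (length 7)
Number of trigrams = 7 - 3 + 1 = 5
  Position 0: "any"
  Position 1: "nyb"
  Position 2: "ybo"
  Position 3: "bod"
  Position 4: "ody"
Trigrams = "any", "nyb", "ybo", "bod", "ody"


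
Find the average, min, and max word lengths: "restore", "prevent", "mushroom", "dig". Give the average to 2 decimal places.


Lengths: "restore"=7, "prevent"=7, "mushroom"=8, "dig"=3
Sum = 25, Count = 4
Average = 25/4 = 6.25
= avg=6.25, min=3, max=8


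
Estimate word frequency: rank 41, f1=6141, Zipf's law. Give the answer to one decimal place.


Zipf's law: f(r) = f(1) / r
f(1) = 6141
f(41) = 6141 / 41
= 149.8 occurrences


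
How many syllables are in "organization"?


Word: "organization"
Syllable breakdown: or / gan / i / za / tion
Counting: 5 parts
= 5 syllables


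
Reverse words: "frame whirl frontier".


Original: "frame whirl frontier"
Words (1..n): frame | whirl | frontier
Reversed (n..1): frontier | whirl | frame
Result = "frontier whirl frame"


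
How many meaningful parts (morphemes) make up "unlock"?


Word: "unlock"
Morphemes: un- / lock
Each morpheme carries meaning
= 2 morphemes


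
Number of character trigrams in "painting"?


Word: "painting" (length 8)
Number of 3-grams = length - 3 + 1 = 8 - 3 + 1
= 6


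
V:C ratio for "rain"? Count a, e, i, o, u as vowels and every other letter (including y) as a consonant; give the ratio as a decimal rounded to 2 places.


Word: "rain"
Vowels (a,e,i,o,u): 2
Consonants: 2
Ratio = 2/2
= 1.00
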